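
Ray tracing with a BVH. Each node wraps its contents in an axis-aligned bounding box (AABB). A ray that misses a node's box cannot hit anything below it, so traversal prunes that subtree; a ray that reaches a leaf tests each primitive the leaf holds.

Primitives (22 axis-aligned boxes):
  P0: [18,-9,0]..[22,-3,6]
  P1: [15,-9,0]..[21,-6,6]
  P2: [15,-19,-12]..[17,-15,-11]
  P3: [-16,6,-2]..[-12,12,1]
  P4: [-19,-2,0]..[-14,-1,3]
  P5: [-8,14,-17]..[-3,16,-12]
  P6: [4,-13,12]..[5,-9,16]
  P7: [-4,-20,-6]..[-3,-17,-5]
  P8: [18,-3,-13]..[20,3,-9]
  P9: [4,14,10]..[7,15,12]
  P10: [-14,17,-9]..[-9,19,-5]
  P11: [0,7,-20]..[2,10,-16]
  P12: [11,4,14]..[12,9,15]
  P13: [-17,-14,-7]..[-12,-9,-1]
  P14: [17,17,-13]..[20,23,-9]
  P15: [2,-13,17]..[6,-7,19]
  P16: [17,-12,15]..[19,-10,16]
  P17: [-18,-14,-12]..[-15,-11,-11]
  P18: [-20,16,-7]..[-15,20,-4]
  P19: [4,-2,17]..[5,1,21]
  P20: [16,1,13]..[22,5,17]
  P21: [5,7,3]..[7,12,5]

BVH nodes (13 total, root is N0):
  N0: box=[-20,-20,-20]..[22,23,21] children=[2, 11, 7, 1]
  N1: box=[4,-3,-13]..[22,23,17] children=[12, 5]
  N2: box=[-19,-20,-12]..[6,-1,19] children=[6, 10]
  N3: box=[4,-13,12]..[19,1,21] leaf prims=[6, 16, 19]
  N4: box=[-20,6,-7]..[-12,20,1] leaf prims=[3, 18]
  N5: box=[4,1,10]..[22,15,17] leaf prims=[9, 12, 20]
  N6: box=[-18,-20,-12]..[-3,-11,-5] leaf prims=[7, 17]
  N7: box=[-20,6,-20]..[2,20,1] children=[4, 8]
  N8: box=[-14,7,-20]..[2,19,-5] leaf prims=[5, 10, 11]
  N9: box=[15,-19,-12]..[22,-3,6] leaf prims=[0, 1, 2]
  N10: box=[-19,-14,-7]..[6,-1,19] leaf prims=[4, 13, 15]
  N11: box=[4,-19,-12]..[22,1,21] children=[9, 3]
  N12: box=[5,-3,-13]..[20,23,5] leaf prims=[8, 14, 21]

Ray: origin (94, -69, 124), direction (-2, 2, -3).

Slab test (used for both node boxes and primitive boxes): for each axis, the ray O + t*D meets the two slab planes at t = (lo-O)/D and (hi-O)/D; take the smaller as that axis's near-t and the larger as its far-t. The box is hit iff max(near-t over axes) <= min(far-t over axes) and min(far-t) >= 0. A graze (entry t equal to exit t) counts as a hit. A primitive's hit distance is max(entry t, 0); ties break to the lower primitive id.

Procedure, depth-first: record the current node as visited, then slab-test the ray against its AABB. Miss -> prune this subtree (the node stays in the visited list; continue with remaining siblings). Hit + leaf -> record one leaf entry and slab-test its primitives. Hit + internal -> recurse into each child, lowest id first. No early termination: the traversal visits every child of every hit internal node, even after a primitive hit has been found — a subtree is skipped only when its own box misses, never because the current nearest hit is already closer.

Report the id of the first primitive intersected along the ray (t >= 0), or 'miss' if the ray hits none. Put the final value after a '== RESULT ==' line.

Traverse from the root:
N0 x:[36,57] y:[49/2,46] z:[103/3,48] -> hit [36,46], descend [1, 2, 7, 11]
  N1 x:[36,45] y:[33,46] z:[107/3,137/3] -> hit [36,45], descend [5, 12]
    N5 x:[36,45] y:[35,42] z:[107/3,38] -> hit [36,38] leaf, test {P9(miss), P12(miss), P20@t=36}
    N12 x:[37,89/2] y:[33,46] z:[119/3,137/3] -> hit [119/3,89/2] leaf, test {P8(miss), P14(miss), P21(miss)}
  N2 x:[44,113/2] y:[49/2,34] z:[35,136/3] -> miss, prune
  N7 x:[46,57] y:[75/2,89/2] z:[41,48] -> miss, prune
  N11 x:[36,45] y:[25,35] z:[103/3,136/3] -> miss, prune

7 AABB tests over nodes [0, 1, 5, 12, 2, 7, 11]; 2 leaves entered; closest P20.

== RESULT ==
20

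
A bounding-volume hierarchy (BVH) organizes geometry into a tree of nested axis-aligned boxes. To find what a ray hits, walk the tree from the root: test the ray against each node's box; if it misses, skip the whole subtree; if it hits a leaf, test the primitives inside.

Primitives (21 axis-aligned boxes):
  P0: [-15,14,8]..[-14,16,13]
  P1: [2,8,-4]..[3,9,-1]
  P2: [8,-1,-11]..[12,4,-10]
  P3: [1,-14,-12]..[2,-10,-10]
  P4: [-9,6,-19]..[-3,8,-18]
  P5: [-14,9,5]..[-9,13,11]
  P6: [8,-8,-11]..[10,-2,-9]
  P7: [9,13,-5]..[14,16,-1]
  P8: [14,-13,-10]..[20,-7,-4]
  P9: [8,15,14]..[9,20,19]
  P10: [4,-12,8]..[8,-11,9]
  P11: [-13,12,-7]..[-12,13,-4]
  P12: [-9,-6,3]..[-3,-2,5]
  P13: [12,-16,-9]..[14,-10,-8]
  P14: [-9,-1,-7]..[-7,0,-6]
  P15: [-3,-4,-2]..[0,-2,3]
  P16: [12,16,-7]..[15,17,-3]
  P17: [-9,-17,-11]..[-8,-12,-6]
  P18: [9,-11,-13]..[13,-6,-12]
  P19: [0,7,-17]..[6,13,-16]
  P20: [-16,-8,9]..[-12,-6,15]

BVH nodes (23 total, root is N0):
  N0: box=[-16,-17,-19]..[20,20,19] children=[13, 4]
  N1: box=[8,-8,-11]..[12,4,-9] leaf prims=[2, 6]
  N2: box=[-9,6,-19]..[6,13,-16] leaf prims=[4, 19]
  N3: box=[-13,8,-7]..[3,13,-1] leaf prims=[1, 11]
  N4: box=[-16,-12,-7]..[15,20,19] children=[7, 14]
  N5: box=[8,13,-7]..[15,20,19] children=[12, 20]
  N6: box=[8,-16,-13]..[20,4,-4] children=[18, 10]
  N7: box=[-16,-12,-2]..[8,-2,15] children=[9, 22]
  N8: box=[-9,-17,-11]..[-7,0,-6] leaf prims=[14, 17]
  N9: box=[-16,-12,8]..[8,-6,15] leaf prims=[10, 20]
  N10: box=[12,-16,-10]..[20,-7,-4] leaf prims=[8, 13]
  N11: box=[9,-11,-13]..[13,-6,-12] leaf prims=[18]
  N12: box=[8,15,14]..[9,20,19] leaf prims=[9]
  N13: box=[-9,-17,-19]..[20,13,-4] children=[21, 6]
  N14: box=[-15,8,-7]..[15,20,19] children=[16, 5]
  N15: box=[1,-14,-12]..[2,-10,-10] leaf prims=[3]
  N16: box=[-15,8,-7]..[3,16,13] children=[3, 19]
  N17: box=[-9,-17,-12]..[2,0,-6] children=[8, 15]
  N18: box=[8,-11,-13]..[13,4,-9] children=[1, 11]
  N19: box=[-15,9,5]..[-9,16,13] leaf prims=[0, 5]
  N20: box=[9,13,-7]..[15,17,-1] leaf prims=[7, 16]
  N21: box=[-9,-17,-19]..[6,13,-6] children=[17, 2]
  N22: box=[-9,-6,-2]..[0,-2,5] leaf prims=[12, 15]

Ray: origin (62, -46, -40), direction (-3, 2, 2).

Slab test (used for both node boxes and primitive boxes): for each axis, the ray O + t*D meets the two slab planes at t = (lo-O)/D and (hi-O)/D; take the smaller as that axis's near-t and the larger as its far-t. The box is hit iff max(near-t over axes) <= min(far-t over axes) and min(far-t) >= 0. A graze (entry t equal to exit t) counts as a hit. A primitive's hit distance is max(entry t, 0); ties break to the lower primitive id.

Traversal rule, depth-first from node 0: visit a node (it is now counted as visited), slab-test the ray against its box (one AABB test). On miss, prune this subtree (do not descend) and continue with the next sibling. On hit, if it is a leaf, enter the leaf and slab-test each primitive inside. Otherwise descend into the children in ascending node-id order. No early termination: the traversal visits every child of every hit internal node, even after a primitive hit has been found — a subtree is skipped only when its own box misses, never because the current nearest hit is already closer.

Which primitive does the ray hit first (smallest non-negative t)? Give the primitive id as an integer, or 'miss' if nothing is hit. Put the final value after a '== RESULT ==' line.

Walk:
N0 x:[14,26] y:[29/2,33] z:[21/2,59/2] -> hit [29/2,26], descend [4, 13]
  N4 x:[47/3,26] y:[17,33] z:[33/2,59/2] -> hit [17,26], descend [7, 14]
    N7 x:[18,26] y:[17,22] z:[19,55/2] -> hit [19,22], descend [9, 22]
      N9 x:[18,26] y:[17,20] z:[24,55/2] -> miss, prune
      N22 x:[62/3,71/3] y:[20,22] z:[19,45/2] -> hit [62/3,22] leaf, test {P12@t=65/3, P15@t=21}
    N14 x:[47/3,77/3] y:[27,33] z:[33/2,59/2] -> miss, prune
  N13 x:[14,71/3] y:[29/2,59/2] z:[21/2,18] -> hit [29/2,18], descend [6, 21]
    N6 x:[14,18] y:[15,25] z:[27/2,18] -> hit [15,18], descend [10, 18]
      N10 x:[14,50/3] y:[15,39/2] z:[15,18] -> hit [15,50/3] leaf, test {P8(miss), P13@t=16}
      N18 x:[49/3,18] y:[35/2,25] z:[27/2,31/2] -> miss, prune
    N21 x:[56/3,71/3] y:[29/2,59/2] z:[21/2,17] -> miss, prune

11 AABB tests over nodes [0, 4, 7, 9, 22, 14, 13, 6, 10, 18, 21]; 2 leaves entered; closest P13.

== RESULT ==
13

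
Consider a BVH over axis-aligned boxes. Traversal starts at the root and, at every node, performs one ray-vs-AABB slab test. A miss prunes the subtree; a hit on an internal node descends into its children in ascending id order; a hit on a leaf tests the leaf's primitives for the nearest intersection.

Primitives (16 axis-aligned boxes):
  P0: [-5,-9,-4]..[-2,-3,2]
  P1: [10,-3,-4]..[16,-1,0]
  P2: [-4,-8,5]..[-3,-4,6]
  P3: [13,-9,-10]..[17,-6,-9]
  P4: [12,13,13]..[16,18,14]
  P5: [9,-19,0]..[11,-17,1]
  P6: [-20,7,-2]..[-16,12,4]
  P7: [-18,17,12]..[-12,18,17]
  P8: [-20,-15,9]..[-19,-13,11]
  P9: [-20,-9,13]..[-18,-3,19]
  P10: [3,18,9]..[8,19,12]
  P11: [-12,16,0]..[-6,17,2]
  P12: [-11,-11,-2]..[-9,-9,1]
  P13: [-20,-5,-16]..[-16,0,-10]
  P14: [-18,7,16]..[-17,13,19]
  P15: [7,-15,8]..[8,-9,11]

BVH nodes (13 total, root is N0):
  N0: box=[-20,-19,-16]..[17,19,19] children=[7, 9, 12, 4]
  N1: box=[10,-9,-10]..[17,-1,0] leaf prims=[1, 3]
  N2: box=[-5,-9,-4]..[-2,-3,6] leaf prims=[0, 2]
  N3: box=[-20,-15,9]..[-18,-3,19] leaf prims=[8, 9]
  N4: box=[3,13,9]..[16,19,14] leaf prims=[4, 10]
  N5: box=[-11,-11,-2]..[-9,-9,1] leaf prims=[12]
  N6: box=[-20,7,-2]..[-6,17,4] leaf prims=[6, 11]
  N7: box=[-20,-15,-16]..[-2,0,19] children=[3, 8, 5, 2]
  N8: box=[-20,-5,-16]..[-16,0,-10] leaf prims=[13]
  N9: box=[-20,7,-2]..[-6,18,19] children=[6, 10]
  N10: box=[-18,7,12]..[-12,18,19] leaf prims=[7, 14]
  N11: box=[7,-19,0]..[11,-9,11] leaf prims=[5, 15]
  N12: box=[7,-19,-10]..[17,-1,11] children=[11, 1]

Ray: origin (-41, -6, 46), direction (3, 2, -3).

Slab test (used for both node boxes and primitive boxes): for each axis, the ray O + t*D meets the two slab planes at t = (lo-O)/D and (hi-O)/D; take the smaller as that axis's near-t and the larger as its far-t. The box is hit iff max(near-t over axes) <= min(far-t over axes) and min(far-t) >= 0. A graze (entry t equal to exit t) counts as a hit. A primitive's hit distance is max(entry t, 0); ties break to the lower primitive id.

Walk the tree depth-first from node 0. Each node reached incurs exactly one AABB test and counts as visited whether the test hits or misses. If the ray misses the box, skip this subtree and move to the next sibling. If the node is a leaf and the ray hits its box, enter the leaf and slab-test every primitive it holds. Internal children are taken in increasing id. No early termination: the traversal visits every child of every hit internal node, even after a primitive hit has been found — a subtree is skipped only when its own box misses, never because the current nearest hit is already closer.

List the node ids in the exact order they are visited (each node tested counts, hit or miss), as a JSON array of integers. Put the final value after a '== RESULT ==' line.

Traverse from the root:
N0 x:[7,58/3] y:[-13/2,25/2] z:[9,62/3] -> hit [9,25/2], descend [4, 7, 9, 12]
  N4 x:[44/3,19] y:[19/2,25/2] z:[32/3,37/3] -> miss, prune
  N7 x:[7,13] y:[-9/2,3] z:[9,62/3] -> miss, prune
  N9 x:[7,35/3] y:[13/2,12] z:[9,16] -> hit [9,35/3], descend [6, 10]
    N6 x:[7,35/3] y:[13/2,23/2] z:[14,16] -> miss, prune
    N10 x:[23/3,29/3] y:[13/2,12] z:[9,34/3] -> hit [9,29/3] leaf, test {P7(miss), P14(miss)}
  N12 x:[16,58/3] y:[-13/2,5/2] z:[35/3,56/3] -> miss, prune

order=[0, 4, 7, 9, 6, 10, 12]  |boxes|=7  |leaves|=1  hit=miss

== RESULT ==
[0, 4, 7, 9, 6, 10, 12]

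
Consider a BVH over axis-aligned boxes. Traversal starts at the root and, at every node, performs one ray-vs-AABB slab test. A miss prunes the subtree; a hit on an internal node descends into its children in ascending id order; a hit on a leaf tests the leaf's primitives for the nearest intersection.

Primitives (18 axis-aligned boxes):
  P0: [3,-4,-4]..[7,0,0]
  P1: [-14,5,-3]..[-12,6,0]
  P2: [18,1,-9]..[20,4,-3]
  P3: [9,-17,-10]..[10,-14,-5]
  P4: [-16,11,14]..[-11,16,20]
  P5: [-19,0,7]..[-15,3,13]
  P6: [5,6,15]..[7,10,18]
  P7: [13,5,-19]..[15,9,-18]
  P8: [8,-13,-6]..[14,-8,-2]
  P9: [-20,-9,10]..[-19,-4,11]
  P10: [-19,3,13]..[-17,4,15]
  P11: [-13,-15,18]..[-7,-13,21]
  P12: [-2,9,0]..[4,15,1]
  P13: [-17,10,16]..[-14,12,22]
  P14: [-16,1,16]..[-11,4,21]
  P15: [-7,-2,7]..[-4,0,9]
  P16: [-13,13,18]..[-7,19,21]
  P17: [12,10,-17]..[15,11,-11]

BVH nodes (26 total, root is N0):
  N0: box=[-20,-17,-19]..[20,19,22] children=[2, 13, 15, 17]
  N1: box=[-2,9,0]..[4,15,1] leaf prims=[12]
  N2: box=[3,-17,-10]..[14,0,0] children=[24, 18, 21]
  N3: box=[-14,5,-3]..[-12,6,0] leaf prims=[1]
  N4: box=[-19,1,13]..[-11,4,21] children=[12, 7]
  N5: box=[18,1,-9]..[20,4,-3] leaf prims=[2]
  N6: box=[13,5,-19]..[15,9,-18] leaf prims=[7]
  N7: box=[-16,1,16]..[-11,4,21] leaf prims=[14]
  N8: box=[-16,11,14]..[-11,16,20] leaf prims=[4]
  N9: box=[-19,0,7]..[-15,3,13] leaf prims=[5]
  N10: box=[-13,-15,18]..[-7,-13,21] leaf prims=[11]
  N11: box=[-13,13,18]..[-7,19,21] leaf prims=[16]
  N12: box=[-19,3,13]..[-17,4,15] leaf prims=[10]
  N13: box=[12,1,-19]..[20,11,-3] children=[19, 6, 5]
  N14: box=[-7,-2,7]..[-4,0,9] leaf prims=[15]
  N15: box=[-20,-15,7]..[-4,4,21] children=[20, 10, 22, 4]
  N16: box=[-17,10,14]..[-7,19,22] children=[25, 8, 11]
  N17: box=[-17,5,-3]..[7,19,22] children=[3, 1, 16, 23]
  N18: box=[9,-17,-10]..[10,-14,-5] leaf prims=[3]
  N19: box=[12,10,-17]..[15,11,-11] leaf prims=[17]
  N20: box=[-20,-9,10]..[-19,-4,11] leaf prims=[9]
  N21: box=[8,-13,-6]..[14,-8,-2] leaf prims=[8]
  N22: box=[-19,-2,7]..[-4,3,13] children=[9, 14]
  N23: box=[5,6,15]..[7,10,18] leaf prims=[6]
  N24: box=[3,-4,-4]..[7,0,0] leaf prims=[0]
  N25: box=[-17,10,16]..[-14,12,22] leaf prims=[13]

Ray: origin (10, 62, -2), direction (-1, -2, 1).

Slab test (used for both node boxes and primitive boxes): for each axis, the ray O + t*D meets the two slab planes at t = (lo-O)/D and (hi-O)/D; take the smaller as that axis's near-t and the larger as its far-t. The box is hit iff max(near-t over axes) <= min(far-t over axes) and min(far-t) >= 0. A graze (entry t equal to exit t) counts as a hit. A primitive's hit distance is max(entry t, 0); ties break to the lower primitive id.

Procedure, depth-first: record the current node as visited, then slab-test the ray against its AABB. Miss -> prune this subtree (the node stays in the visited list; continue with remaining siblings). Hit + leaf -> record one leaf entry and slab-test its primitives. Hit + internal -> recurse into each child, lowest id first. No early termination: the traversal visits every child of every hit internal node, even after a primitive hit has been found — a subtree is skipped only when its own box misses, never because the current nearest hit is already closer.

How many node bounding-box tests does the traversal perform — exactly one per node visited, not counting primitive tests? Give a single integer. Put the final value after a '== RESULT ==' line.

Walk:
N0 x:[-10,30] y:[43/2,79/2] z:[-17,24] -> hit [43/2,24], descend [2, 13, 15, 17]
  N2 x:[-4,7] y:[31,79/2] z:[-8,2] -> miss, prune
  N13 x:[-10,-2] y:[51/2,61/2] z:[-17,-1] -> miss, prune
  N15 x:[14,30] y:[29,77/2] z:[9,23] -> miss, prune
  N17 x:[3,27] y:[43/2,57/2] z:[-1,24] -> hit [43/2,24], descend [1, 3, 16, 23]
    N1 x:[6,12] y:[47/2,53/2] z:[2,3] -> miss, prune
    N3 x:[22,24] y:[28,57/2] z:[-1,2] -> miss, prune
    N16 x:[17,27] y:[43/2,26] z:[16,24] -> hit [43/2,24], descend [8, 11, 25]
      N8 x:[21,26] y:[23,51/2] z:[16,22] -> miss, prune
      N11 x:[17,23] y:[43/2,49/2] z:[20,23] -> hit [43/2,23] leaf, test {P16@t=43/2}
      N25 x:[24,27] y:[25,26] z:[18,24] -> miss, prune
    N23 x:[3,5] y:[26,28] z:[17,20] -> miss, prune

Visited [0, 2, 13, 15, 17, 1, 3, 16, 8, 11, 25, 23]. Tests: 12 box, 1 leaf. Nearest: P16.

== RESULT ==
12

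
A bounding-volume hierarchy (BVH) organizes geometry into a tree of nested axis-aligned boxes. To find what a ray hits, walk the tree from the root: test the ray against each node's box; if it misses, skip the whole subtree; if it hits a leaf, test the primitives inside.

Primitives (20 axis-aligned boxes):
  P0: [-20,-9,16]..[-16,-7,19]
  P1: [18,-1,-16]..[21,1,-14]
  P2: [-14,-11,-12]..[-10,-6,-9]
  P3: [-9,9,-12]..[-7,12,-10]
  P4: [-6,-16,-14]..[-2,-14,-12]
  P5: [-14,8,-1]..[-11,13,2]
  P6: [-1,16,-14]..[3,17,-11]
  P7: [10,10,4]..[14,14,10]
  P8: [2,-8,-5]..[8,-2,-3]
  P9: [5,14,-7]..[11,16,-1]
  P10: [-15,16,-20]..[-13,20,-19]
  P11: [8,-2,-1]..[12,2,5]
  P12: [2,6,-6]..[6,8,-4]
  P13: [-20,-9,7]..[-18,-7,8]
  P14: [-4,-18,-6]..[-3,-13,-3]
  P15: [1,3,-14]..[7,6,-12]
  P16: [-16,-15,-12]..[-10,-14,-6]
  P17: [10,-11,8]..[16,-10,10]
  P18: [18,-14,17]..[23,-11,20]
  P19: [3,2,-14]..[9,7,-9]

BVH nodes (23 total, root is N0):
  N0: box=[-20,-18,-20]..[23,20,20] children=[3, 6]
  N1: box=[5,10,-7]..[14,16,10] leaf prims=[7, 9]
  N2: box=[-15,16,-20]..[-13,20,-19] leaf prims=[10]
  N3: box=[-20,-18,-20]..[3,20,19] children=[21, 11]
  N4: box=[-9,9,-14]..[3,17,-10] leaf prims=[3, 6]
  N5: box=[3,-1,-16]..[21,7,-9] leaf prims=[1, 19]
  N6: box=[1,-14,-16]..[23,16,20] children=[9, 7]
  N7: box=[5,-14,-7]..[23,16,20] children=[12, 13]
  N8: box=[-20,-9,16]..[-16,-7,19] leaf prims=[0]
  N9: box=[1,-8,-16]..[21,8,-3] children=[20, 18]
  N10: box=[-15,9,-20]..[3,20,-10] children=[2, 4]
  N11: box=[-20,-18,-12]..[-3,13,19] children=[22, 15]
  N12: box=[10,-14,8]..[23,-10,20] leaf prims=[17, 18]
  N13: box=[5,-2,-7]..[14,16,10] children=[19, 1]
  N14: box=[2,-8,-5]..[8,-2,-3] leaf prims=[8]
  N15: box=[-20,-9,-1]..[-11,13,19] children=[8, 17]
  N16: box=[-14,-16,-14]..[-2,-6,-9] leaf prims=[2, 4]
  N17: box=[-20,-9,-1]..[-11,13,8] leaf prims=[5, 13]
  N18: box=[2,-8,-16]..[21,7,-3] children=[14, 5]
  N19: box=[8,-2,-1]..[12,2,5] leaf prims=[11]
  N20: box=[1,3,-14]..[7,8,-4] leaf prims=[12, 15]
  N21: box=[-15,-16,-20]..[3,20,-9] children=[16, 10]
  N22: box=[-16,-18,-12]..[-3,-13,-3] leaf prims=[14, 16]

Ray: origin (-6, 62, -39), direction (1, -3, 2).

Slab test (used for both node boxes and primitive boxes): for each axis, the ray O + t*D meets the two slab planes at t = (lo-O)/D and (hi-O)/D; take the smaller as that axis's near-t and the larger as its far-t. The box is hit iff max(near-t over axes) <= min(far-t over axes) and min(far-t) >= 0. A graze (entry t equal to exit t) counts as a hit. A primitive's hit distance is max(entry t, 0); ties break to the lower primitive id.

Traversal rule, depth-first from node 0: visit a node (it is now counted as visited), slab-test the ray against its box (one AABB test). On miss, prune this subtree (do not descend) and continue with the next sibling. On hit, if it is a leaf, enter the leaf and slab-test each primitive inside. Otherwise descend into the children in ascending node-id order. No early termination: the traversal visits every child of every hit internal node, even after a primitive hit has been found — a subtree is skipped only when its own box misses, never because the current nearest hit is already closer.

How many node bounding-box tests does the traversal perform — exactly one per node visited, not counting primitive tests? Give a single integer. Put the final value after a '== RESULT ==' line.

Walk:
N0 x:[-14,29] y:[14,80/3] z:[19/2,59/2] -> hit [14,80/3], descend [3, 6]
  N3 x:[-14,9] y:[14,80/3] z:[19/2,29] -> miss, prune
  N6 x:[7,29] y:[46/3,76/3] z:[23/2,59/2] -> hit [46/3,76/3], descend [7, 9]
    N7 x:[11,29] y:[46/3,76/3] z:[16,59/2] -> hit [16,76/3], descend [12, 13]
      N12 x:[16,29] y:[24,76/3] z:[47/2,59/2] -> hit [24,76/3] leaf, test {P17(miss), P18(miss)}
      N13 x:[11,20] y:[46/3,64/3] z:[16,49/2] -> hit [16,20], descend [1, 19]
        N1 x:[11,20] y:[46/3,52/3] z:[16,49/2] -> hit [16,52/3] leaf, test {P7(miss), P9@t=16}
        N19 x:[14,18] y:[20,64/3] z:[19,22] -> miss, prune
    N9 x:[7,27] y:[18,70/3] z:[23/2,18] -> hit [18,18], descend [18, 20]
      N18 x:[8,27] y:[55/3,70/3] z:[23/2,18] -> miss, prune
      N20 x:[7,13] y:[18,59/3] z:[25/2,35/2] -> miss, prune

order=[0, 3, 6, 7, 12, 13, 1, 19, 9, 18, 20]  |boxes|=11  |leaves|=2  hit=P9

== RESULT ==
11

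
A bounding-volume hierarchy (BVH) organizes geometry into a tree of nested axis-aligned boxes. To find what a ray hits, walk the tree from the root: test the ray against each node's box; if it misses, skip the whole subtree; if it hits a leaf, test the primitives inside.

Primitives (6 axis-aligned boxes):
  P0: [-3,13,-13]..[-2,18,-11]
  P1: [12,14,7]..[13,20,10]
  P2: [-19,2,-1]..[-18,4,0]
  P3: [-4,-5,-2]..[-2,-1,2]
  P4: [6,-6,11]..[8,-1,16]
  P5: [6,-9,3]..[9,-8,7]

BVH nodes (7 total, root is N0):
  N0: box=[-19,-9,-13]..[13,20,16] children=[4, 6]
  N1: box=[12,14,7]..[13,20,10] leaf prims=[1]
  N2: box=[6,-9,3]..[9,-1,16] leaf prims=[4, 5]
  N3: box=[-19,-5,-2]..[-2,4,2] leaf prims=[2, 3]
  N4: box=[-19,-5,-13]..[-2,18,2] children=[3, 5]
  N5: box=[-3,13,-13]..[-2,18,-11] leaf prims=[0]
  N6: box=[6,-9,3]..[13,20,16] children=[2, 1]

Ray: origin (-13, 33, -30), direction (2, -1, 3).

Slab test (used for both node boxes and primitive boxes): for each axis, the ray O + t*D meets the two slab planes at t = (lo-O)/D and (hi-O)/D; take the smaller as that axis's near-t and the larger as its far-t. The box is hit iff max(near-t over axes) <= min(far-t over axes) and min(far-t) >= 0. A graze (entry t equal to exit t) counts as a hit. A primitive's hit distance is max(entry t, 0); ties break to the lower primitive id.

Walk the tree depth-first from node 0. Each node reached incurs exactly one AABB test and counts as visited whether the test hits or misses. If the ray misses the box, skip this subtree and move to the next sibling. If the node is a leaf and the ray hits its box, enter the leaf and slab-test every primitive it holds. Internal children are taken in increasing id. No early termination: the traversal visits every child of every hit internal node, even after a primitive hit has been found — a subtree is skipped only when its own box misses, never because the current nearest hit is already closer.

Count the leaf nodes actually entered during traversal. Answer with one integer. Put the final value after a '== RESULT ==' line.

Trace the traversal:
N0 x:[-3,13] y:[13,42] z:[17/3,46/3] -> hit [13,13], descend [4, 6]
  N4 x:[-3,11/2] y:[15,38] z:[17/3,32/3] -> miss, prune
  N6 x:[19/2,13] y:[13,42] z:[11,46/3] -> hit [13,13], descend [1, 2]
    N1 x:[25/2,13] y:[13,19] z:[37/3,40/3] -> hit [13,13] leaf, test {P1@t=13}
    N2 x:[19/2,11] y:[34,42] z:[11,46/3] -> miss, prune

Visited [0, 4, 6, 1, 2]. Tests: 5 box, 1 leaf. Nearest: P1.

== RESULT ==
1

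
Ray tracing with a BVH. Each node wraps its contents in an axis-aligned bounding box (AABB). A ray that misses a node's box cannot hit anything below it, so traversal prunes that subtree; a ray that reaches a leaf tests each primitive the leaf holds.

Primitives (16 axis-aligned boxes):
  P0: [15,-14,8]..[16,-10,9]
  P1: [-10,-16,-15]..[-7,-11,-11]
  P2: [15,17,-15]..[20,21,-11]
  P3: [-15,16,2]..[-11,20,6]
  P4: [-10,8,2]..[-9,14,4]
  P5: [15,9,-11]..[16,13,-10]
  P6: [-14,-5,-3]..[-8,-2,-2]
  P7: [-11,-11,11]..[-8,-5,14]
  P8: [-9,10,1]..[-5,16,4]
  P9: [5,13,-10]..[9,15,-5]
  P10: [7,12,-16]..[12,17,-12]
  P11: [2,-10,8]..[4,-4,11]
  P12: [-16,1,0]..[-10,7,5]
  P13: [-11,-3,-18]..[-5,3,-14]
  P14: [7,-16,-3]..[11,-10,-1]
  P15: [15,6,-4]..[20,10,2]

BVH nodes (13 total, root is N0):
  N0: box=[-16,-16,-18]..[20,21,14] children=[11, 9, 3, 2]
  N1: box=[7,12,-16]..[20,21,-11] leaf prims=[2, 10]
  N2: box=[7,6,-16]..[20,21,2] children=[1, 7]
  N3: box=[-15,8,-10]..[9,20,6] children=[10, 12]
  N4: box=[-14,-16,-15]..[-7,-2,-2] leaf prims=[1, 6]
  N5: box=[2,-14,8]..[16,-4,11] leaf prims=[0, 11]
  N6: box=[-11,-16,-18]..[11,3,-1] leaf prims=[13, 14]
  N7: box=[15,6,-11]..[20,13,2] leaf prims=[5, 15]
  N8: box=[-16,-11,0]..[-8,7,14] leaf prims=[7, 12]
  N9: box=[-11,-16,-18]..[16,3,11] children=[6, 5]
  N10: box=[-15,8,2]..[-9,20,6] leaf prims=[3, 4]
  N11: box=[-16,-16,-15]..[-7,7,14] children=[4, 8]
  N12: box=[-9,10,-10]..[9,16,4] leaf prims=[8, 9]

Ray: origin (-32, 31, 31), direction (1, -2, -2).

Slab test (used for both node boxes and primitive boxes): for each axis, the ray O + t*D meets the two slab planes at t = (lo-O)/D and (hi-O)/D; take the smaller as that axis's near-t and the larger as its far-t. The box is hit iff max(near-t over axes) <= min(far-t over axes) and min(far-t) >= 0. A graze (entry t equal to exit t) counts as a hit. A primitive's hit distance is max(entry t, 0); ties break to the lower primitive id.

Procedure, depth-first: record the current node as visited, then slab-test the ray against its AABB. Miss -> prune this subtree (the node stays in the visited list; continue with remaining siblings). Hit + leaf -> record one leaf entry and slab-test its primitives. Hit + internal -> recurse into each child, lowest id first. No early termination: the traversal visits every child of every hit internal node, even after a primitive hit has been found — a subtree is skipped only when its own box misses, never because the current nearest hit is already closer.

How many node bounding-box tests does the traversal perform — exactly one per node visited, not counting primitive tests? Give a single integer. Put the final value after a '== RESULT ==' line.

Trace the traversal:
N0 x:[16,52] y:[5,47/2] z:[17/2,49/2] -> hit [16,47/2], descend [2, 3, 9, 11]
  N2 x:[39,52] y:[5,25/2] z:[29/2,47/2] -> miss, prune
  N3 x:[17,41] y:[11/2,23/2] z:[25/2,41/2] -> miss, prune
  N9 x:[21,48] y:[14,47/2] z:[10,49/2] -> hit [21,47/2], descend [5, 6]
    N5 x:[34,48] y:[35/2,45/2] z:[10,23/2] -> miss, prune
    N6 x:[21,43] y:[14,47/2] z:[16,49/2] -> hit [21,47/2] leaf, test {P13(miss), P14(miss)}
  N11 x:[16,25] y:[12,47/2] z:[17/2,23] -> hit [16,23], descend [4, 8]
    N4 x:[18,25] y:[33/2,47/2] z:[33/2,23] -> hit [18,23] leaf, test {P1@t=22, P6(miss)}
    N8 x:[16,24] y:[12,21] z:[17/2,31/2] -> miss, prune

Summary -> nodes [0, 2, 3, 9, 5, 6, 11, 4, 8]; box-tests=9; leaf-entries=2; first=P1

== RESULT ==
9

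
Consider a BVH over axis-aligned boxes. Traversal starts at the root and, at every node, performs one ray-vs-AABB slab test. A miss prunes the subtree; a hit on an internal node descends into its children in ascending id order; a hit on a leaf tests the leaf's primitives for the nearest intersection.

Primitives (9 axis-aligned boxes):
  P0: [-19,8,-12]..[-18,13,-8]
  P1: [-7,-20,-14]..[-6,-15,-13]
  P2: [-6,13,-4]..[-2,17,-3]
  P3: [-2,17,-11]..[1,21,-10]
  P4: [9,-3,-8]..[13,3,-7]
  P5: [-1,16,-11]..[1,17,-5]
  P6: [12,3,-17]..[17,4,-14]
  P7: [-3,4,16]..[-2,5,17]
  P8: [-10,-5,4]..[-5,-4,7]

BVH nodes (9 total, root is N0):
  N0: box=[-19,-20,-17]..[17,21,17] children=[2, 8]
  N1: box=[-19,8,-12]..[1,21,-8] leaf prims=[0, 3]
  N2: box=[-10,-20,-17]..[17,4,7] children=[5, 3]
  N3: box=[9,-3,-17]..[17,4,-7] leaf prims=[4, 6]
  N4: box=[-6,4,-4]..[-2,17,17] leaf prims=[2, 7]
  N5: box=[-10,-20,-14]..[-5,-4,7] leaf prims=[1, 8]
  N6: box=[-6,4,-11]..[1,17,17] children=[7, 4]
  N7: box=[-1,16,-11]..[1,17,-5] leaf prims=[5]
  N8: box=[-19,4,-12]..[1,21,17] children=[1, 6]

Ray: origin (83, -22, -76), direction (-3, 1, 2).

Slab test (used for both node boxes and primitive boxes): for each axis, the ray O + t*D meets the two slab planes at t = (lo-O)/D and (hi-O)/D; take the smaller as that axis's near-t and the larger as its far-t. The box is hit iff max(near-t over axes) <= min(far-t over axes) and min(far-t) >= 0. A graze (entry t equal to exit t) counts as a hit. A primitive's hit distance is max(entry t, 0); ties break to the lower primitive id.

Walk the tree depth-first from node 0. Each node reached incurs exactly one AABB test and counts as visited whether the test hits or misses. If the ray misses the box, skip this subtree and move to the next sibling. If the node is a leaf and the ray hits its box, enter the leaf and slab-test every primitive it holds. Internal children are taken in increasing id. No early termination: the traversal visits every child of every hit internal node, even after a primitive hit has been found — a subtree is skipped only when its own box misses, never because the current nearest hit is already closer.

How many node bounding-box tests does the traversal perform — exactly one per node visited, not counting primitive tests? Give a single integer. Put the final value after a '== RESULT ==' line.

Trace the traversal:
N0 x:[22,34] y:[2,43] z:[59/2,93/2] -> hit [59/2,34], descend [2, 8]
  N2 x:[22,31] y:[2,26] z:[59/2,83/2] -> miss, prune
  N8 x:[82/3,34] y:[26,43] z:[32,93/2] -> hit [32,34], descend [1, 6]
    N1 x:[82/3,34] y:[30,43] z:[32,34] -> hit [32,34] leaf, test {P0@t=101/3, P3(miss)}
    N6 x:[82/3,89/3] y:[26,39] z:[65/2,93/2] -> miss, prune

Summary -> nodes [0, 2, 8, 1, 6]; box-tests=5; leaf-entries=1; first=P0

== RESULT ==
5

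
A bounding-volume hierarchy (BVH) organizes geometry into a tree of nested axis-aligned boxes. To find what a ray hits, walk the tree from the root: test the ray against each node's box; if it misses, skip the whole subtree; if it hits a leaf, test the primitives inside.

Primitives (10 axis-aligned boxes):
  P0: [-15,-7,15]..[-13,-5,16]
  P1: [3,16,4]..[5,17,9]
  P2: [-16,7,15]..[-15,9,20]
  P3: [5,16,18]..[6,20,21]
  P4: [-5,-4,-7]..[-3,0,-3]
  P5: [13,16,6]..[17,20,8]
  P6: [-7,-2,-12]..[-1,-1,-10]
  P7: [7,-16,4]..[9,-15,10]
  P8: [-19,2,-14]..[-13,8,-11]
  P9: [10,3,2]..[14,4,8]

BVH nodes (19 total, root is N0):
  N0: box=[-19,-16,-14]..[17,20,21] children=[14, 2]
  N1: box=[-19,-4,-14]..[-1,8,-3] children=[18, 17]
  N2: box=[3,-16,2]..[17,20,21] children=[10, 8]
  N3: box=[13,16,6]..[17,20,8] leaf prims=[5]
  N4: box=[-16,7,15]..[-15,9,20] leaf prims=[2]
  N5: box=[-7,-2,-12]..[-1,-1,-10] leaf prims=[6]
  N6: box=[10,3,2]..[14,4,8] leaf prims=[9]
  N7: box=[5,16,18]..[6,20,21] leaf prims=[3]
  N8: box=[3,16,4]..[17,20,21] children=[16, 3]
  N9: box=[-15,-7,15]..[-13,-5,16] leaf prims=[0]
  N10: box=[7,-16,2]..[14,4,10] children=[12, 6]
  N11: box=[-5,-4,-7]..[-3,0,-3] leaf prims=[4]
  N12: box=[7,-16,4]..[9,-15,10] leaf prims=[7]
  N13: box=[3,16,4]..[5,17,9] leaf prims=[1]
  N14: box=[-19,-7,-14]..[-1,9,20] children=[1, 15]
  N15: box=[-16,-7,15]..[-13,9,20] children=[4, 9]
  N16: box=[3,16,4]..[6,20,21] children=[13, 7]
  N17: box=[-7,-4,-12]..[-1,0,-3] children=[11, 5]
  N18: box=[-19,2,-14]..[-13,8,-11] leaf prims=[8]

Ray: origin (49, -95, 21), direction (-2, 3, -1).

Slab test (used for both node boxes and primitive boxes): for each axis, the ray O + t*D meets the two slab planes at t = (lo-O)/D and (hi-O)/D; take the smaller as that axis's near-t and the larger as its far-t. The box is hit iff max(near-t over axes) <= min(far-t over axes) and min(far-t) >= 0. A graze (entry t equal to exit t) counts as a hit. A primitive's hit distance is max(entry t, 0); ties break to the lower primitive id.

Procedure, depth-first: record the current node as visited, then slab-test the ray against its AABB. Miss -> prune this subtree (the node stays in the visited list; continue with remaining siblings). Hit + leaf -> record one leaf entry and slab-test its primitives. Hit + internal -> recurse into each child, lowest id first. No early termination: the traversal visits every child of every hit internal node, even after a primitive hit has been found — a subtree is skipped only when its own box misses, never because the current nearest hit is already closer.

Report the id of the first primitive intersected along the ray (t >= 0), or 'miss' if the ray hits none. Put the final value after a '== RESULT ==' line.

Trace the traversal:
N0 x:[16,34] y:[79/3,115/3] z:[0,35] -> hit [79/3,34], descend [2, 14]
  N2 x:[16,23] y:[79/3,115/3] z:[0,19] -> miss, prune
  N14 x:[25,34] y:[88/3,104/3] z:[1,35] -> hit [88/3,34], descend [1, 15]
    N1 x:[25,34] y:[91/3,103/3] z:[24,35] -> hit [91/3,34], descend [17, 18]
      N17 x:[25,28] y:[91/3,95/3] z:[24,33] -> miss, prune
      N18 x:[31,34] y:[97/3,103/3] z:[32,35] -> hit [97/3,34] leaf, test {P8@t=97/3}
    N15 x:[31,65/2] y:[88/3,104/3] z:[1,6] -> miss, prune

7 AABB tests over nodes [0, 2, 14, 1, 17, 18, 15]; 1 leaf entered; closest P8.

== RESULT ==
8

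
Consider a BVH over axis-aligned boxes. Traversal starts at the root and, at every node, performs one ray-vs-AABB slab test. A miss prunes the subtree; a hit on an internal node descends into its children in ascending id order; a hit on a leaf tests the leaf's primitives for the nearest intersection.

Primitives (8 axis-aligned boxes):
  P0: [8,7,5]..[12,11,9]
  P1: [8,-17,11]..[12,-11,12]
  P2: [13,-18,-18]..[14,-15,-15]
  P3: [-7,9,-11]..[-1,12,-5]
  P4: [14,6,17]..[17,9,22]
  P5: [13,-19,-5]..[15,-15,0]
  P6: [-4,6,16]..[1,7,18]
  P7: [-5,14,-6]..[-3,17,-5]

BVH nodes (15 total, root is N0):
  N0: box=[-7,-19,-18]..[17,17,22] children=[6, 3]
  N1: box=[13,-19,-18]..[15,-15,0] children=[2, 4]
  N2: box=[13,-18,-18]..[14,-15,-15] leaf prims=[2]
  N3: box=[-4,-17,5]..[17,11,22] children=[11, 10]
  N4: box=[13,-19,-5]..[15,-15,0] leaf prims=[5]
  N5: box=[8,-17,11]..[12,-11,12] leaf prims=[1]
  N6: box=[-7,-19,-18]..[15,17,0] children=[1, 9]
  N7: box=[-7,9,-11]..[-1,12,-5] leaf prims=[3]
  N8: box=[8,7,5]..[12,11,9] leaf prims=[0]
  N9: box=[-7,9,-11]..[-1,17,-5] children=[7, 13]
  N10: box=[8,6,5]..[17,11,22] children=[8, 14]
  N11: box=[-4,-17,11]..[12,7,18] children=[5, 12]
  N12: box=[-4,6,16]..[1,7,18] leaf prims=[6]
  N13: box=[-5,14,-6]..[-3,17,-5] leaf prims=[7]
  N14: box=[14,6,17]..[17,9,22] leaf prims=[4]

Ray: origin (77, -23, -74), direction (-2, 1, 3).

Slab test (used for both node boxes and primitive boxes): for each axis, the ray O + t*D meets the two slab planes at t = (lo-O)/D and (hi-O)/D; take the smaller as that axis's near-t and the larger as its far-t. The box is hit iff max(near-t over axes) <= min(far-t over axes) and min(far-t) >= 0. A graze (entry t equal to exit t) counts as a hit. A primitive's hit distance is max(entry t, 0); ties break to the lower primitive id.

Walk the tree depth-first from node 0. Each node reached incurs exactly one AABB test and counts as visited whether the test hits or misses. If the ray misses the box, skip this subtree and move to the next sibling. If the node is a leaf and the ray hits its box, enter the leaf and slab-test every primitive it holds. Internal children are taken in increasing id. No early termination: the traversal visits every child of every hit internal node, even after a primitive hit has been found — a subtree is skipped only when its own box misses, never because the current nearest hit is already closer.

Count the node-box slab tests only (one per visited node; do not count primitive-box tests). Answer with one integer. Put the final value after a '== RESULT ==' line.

Walk:
N0 x:[30,42] y:[4,40] z:[56/3,32] -> hit [30,32], descend [3, 6]
  N3 x:[30,81/2] y:[6,34] z:[79/3,32] -> hit [30,32], descend [10, 11]
    N10 x:[30,69/2] y:[29,34] z:[79/3,32] -> hit [30,32], descend [8, 14]
      N8 x:[65/2,69/2] y:[30,34] z:[79/3,83/3] -> miss, prune
      N14 x:[30,63/2] y:[29,32] z:[91/3,32] -> hit [91/3,63/2] leaf, test {P4@t=91/3}
    N11 x:[65/2,81/2] y:[6,30] z:[85/3,92/3] -> miss, prune
  N6 x:[31,42] y:[4,40] z:[56/3,74/3] -> miss, prune

order=[0, 3, 10, 8, 14, 11, 6]  |boxes|=7  |leaves|=1  hit=P4

== RESULT ==
7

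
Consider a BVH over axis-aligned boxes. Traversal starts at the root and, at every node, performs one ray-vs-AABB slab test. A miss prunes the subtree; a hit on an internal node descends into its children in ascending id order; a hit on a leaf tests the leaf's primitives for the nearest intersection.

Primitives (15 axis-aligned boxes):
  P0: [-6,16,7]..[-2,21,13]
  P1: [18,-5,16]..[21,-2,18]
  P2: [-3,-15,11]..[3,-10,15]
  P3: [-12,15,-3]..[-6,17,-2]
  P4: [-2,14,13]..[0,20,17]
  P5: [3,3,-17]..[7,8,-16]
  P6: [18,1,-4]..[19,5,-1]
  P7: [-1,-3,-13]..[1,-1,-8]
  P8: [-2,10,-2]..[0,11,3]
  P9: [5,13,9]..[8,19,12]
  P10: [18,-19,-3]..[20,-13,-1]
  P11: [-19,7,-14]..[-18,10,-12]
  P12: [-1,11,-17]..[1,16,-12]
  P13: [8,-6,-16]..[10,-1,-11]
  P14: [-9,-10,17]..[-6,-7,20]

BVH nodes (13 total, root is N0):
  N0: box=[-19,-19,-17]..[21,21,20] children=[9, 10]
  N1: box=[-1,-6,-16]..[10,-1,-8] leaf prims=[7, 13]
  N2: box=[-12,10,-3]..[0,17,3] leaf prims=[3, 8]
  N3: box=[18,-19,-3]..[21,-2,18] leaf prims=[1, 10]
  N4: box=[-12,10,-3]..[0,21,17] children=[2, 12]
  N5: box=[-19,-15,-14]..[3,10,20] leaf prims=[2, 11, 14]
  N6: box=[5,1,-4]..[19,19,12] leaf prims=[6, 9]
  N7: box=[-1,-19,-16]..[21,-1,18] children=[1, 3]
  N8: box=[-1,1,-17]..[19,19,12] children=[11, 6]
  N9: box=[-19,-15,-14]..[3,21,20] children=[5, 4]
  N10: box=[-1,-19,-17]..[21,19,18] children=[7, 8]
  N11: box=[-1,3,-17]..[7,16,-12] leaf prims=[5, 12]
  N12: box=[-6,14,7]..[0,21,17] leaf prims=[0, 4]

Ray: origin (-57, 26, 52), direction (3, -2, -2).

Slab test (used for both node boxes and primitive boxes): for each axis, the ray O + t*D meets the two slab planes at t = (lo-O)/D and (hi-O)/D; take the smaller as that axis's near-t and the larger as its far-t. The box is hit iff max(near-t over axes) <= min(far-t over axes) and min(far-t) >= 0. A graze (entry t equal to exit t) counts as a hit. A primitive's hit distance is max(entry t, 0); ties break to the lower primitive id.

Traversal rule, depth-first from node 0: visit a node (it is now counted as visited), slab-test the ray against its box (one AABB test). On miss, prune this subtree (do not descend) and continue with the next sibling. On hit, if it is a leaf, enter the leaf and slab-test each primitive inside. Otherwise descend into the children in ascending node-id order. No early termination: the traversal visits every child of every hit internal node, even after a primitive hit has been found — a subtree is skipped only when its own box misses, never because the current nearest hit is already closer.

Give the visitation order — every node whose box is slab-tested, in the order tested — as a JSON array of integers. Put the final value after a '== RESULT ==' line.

Traverse from the root:
N0 x:[38/3,26] y:[5/2,45/2] z:[16,69/2] -> hit [16,45/2], descend [9, 10]
  N9 x:[38/3,20] y:[5/2,41/2] z:[16,33] -> hit [16,20], descend [4, 5]
    N4 x:[15,19] y:[5/2,8] z:[35/2,55/2] -> miss, prune
    N5 x:[38/3,20] y:[8,41/2] z:[16,33] -> hit [16,20] leaf, test {P2@t=37/2, P11(miss), P14@t=33/2}
  N10 x:[56/3,26] y:[7/2,45/2] z:[17,69/2] -> hit [56/3,45/2], descend [7, 8]
    N7 x:[56/3,26] y:[27/2,45/2] z:[17,34] -> hit [56/3,45/2], descend [1, 3]
      N1 x:[56/3,67/3] y:[27/2,16] z:[30,34] -> miss, prune
      N3 x:[25,26] y:[14,45/2] z:[17,55/2] -> miss, prune
    N8 x:[56/3,76/3] y:[7/2,25/2] z:[20,69/2] -> miss, prune

Visited [0, 9, 4, 5, 10, 7, 1, 3, 8]. Tests: 9 box, 1 leaf. Nearest: P14.

== RESULT ==
[0, 9, 4, 5, 10, 7, 1, 3, 8]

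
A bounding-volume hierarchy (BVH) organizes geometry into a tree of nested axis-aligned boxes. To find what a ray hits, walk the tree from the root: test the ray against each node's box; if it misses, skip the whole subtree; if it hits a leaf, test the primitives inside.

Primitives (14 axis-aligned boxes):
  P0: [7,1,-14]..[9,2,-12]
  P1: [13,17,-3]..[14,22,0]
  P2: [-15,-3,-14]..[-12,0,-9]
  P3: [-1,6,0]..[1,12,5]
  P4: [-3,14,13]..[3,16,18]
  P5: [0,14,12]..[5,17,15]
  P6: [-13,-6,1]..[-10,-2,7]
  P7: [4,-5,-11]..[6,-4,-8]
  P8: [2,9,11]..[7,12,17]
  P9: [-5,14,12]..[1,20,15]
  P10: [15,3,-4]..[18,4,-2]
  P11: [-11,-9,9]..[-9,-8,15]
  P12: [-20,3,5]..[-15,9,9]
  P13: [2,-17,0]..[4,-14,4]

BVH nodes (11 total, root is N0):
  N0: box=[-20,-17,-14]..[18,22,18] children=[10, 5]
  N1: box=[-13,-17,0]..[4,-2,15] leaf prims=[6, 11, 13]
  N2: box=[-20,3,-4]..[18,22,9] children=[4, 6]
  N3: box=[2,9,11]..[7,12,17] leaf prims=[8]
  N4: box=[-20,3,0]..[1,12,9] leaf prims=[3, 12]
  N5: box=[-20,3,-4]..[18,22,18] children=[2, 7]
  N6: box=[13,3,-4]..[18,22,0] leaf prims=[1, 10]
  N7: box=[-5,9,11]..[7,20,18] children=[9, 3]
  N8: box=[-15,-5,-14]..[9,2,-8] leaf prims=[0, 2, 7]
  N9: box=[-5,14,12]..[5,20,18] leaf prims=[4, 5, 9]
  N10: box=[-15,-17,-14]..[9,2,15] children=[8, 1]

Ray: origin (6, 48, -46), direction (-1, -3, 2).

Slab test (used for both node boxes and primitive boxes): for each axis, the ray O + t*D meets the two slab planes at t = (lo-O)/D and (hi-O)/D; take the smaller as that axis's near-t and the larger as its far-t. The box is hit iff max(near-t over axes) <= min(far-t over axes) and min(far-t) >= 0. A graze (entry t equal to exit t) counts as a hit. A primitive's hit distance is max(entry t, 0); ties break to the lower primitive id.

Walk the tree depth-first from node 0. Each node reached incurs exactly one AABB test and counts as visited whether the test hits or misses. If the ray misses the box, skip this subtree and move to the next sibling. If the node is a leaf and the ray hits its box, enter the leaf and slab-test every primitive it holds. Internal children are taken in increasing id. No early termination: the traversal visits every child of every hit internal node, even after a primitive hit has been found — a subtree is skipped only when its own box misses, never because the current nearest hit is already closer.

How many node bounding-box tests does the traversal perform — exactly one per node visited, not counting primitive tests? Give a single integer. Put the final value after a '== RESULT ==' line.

Walk:
N0 x:[-12,26] y:[26/3,65/3] z:[16,32] -> hit [16,65/3], descend [5, 10]
  N5 x:[-12,26] y:[26/3,15] z:[21,32] -> miss, prune
  N10 x:[-3,21] y:[46/3,65/3] z:[16,61/2] -> hit [16,21], descend [1, 8]
    N1 x:[2,19] y:[50/3,65/3] z:[23,61/2] -> miss, prune
    N8 x:[-3,21] y:[46/3,53/3] z:[16,19] -> hit [16,53/3] leaf, test {P0(miss), P2(miss), P7(miss)}

order=[0, 5, 10, 1, 8]  |boxes|=5  |leaves|=1  hit=miss

== RESULT ==
5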